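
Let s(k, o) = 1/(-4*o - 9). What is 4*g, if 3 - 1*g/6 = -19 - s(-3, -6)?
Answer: 2648/5 ≈ 529.60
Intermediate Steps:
s(k, o) = 1/(-9 - 4*o)
g = 662/5 (g = 18 - 6*(-19 - (-1)/(9 + 4*(-6))) = 18 - 6*(-19 - (-1)/(9 - 24)) = 18 - 6*(-19 - (-1)/(-15)) = 18 - 6*(-19 - (-1)*(-1)/15) = 18 - 6*(-19 - 1*1/15) = 18 - 6*(-19 - 1/15) = 18 - 6*(-286/15) = 18 + 572/5 = 662/5 ≈ 132.40)
4*g = 4*(662/5) = 2648/5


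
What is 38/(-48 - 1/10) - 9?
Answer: -4709/481 ≈ -9.7900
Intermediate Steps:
38/(-48 - 1/10) - 9 = 38/(-481/10) - 9 = 38*(-10/481) - 9 = -380/481 - 9 = -4709/481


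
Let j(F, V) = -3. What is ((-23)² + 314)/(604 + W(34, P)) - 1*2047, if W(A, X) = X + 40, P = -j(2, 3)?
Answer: -1323566/647 ≈ -2045.7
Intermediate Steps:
P = 3 (P = -1*(-3) = 3)
W(A, X) = 40 + X
((-23)² + 314)/(604 + W(34, P)) - 1*2047 = ((-23)² + 314)/(604 + (40 + 3)) - 1*2047 = (529 + 314)/(604 + 43) - 2047 = 843/647 - 2047 = -1323566/647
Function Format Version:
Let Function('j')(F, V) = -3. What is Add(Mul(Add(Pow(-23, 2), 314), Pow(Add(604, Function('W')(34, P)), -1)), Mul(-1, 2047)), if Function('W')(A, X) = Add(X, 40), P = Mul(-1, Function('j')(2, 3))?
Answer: Rational(-1323566, 647) ≈ -2045.7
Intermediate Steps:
P = 3 (P = Mul(-1, -3) = 3)
Function('W')(A, X) = Add(40, X)
Add(Mul(Add(Pow(-23, 2), 314), Pow(Add(604, Function('W')(34, P)), -1)), Mul(-1, 2047)) = Add(Mul(Add(Pow(-23, 2), 314), Pow(Add(604, Add(40, 3)), -1)), Mul(-1, 2047)) = Add(Mul(Add(529, 314), Pow(Add(604, 43), -1)), -2047) = Add(Mul(843, Pow(647, -1)), -2047) = Add(Mul(843, Rational(1, 647)), -2047) = Add(Rational(843, 647), -2047) = Rational(-1323566, 647)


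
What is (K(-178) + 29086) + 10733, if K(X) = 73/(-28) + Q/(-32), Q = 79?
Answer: 8918319/224 ≈ 39814.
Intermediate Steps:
K(X) = -1137/224 (K(X) = 73/(-28) + 79/(-32) = 73*(-1/28) + 79*(-1/32) = -73/28 - 79/32 = -1137/224)
(K(-178) + 29086) + 10733 = (-1137/224 + 29086) + 10733 = 6514127/224 + 10733 = 8918319/224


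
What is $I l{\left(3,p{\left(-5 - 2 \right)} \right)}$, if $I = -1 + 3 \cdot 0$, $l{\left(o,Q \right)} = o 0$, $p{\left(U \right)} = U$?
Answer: $0$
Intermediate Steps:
$l{\left(o,Q \right)} = 0$
$I = -1$ ($I = -1 + 0 = -1$)
$I l{\left(3,p{\left(-5 - 2 \right)} \right)} = \left(-1\right) 0 = 0$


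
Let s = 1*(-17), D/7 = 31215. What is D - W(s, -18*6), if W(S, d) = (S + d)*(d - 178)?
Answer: 182755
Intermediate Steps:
D = 218505 (D = 7*31215 = 218505)
s = -17
W(S, d) = (-178 + d)*(S + d) (W(S, d) = (S + d)*(-178 + d) = (-178 + d)*(S + d))
D - W(s, -18*6) = 218505 - ((-18*6)² - 178*(-17) - (-3204)*6 - (-306)*6) = 218505 - ((-108)² + 3026 - 178*(-108) - 17*(-108)) = 218505 - (11664 + 3026 + 19224 + 1836) = 218505 - 1*35750 = 218505 - 35750 = 182755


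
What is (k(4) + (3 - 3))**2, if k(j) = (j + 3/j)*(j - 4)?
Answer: 0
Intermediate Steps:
k(j) = (-4 + j)*(j + 3/j) (k(j) = (j + 3/j)*(-4 + j) = (-4 + j)*(j + 3/j))
(k(4) + (3 - 3))**2 = ((3 + 4**2 - 12/4 - 4*4) + (3 - 3))**2 = ((3 + 16 - 12*1/4 - 16) + 0)**2 = ((3 + 16 - 3 - 16) + 0)**2 = (0 + 0)**2 = 0**2 = 0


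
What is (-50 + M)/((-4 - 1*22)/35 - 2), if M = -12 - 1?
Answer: 735/32 ≈ 22.969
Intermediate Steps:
M = -13
(-50 + M)/((-4 - 1*22)/35 - 2) = (-50 - 13)/((-4 - 1*22)/35 - 2) = -63/((-4 - 22)*(1/35) - 2) = -63/(-26*1/35 - 2) = -63/(-26/35 - 2) = -63/(-96/35) = -63*(-35/96) = 735/32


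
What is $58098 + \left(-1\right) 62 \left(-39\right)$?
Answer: $60516$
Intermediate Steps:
$58098 + \left(-1\right) 62 \left(-39\right) = 58098 - -2418 = 58098 + 2418 = 60516$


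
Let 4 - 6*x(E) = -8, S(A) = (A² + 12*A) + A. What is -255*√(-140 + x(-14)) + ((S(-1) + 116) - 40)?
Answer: 64 - 255*I*√138 ≈ 64.0 - 2995.6*I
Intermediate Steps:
S(A) = A² + 13*A
x(E) = 2 (x(E) = ⅔ - ⅙*(-8) = ⅔ + 4/3 = 2)
-255*√(-140 + x(-14)) + ((S(-1) + 116) - 40) = -255*√(-140 + 2) + ((-(13 - 1) + 116) - 40) = -255*I*√138 + ((-1*12 + 116) - 40) = -255*I*√138 + ((-12 + 116) - 40) = -255*I*√138 + (104 - 40) = -255*I*√138 + 64 = 64 - 255*I*√138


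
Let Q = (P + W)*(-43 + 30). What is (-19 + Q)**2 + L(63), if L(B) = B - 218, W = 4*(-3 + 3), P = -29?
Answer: 128009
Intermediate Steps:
W = 0 (W = 4*0 = 0)
L(B) = -218 + B
Q = 377 (Q = (-29 + 0)*(-43 + 30) = -29*(-13) = 377)
(-19 + Q)**2 + L(63) = (-19 + 377)**2 + (-218 + 63) = 358**2 - 155 = 128164 - 155 = 128009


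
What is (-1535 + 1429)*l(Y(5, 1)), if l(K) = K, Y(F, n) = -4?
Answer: 424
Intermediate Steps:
(-1535 + 1429)*l(Y(5, 1)) = (-1535 + 1429)*(-4) = -106*(-4) = 424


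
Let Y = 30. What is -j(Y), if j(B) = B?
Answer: -30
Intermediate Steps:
-j(Y) = -1*30 = -30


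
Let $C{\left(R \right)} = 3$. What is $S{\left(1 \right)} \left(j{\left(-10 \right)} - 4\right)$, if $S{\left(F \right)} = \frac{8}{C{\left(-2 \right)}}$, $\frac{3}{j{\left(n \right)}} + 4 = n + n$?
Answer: $-11$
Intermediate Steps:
$j{\left(n \right)} = \frac{3}{-4 + 2 n}$ ($j{\left(n \right)} = \frac{3}{-4 + \left(n + n\right)} = \frac{3}{-4 + 2 n}$)
$S{\left(F \right)} = \frac{8}{3}$
$S{\left(1 \right)} \left(j{\left(-10 \right)} - 4\right) = \frac{8 \left(\frac{3}{2 \left(-2 - 10\right)} - 4\right)}{3} = \frac{8 \left(\frac{3}{2 \left(-12\right)} - 4\right)}{3} = \frac{8 \left(\frac{3}{2} \left(- \frac{1}{12}\right) - 4\right)}{3} = \frac{8 \left(- \frac{1}{8} - 4\right)}{3} = \frac{8}{3} \left(- \frac{33}{8}\right) = -11$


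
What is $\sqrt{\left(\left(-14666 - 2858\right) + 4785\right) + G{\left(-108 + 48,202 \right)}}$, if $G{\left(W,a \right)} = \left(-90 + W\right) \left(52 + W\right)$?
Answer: $i \sqrt{11539} \approx 107.42 i$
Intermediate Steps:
$\sqrt{\left(\left(-14666 - 2858\right) + 4785\right) + G{\left(-108 + 48,202 \right)}} = \sqrt{\left(\left(-14666 - 2858\right) + 4785\right) - \left(4680 - \left(-108 + 48\right)^{2} + 38 \left(-108 + 48\right)\right)} = \sqrt{\left(-17524 + 4785\right) - \left(2400 - 3600\right)} = \sqrt{-12739 + \left(-4680 + 3600 + 2280\right)} = \sqrt{-12739 + 1200} = \sqrt{-11539} = i \sqrt{11539}$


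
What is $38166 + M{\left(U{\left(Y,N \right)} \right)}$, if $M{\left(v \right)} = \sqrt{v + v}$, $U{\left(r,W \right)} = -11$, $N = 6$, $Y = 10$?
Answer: $38166 + i \sqrt{22} \approx 38166.0 + 4.6904 i$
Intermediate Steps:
$M{\left(v \right)} = \sqrt{2} \sqrt{v}$ ($M{\left(v \right)} = \sqrt{2 v} = \sqrt{2} \sqrt{v}$)
$38166 + M{\left(U{\left(Y,N \right)} \right)} = 38166 + \sqrt{2} \sqrt{-11} = 38166 + \sqrt{2} i \sqrt{11} = 38166 + i \sqrt{22}$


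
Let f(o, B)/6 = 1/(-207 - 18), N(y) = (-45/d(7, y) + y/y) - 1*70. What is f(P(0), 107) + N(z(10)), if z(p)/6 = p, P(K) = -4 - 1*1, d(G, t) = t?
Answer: -20933/300 ≈ -69.777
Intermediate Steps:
P(K) = -5 (P(K) = -4 - 1 = -5)
z(p) = 6*p
N(y) = -69 - 45/y (N(y) = (-45/y + y/y) - 1*70 = (-45/y + 1) - 70 = (1 - 45/y) - 70 = -69 - 45/y)
f(o, B) = -2/75 (f(o, B) = 6/(-207 - 18) = 6/(-225) = 6*(-1/225) = -2/75)
f(P(0), 107) + N(z(10)) = -2/75 + (-69 - 45/(6*10)) = -2/75 + (-69 - 45/60) = -2/75 + (-69 - 45*1/60) = -2/75 + (-69 - 3/4) = -2/75 - 279/4 = -20933/300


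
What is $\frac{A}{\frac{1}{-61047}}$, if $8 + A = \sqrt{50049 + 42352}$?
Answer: $488376 - 61047 \sqrt{92401} \approx -1.8068 \cdot 10^{7}$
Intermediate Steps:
$A = -8 + \sqrt{92401}$ ($A = -8 + \sqrt{50049 + 42352} = -8 + \sqrt{92401} \approx 295.98$)
$\frac{A}{\frac{1}{-61047}} = \frac{-8 + \sqrt{92401}}{\frac{1}{-61047}} = \frac{-8 + \sqrt{92401}}{- \frac{1}{61047}} = \left(-8 + \sqrt{92401}\right) \left(-61047\right) = 488376 - 61047 \sqrt{92401}$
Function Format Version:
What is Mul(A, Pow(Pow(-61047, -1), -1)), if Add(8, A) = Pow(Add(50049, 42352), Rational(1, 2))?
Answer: Add(488376, Mul(-61047, Pow(92401, Rational(1, 2)))) ≈ -1.8068e+7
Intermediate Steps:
A = Add(-8, Pow(92401, Rational(1, 2))) (A = Add(-8, Pow(Add(50049, 42352), Rational(1, 2))) = Add(-8, Pow(92401, Rational(1, 2))) ≈ 295.98)
Mul(A, Pow(Pow(-61047, -1), -1)) = Mul(Add(-8, Pow(92401, Rational(1, 2))), Pow(Pow(-61047, -1), -1)) = Mul(Add(-8, Pow(92401, Rational(1, 2))), Pow(Rational(-1, 61047), -1)) = Mul(Add(-8, Pow(92401, Rational(1, 2))), -61047) = Add(488376, Mul(-61047, Pow(92401, Rational(1, 2))))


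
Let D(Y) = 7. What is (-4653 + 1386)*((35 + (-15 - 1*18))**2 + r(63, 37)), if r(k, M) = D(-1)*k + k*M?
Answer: -9069192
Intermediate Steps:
r(k, M) = 7*k + M*k (r(k, M) = 7*k + k*M = 7*k + M*k)
(-4653 + 1386)*((35 + (-15 - 1*18))**2 + r(63, 37)) = (-4653 + 1386)*((35 + (-15 - 1*18))**2 + 63*(7 + 37)) = -3267*((35 + (-15 - 18))**2 + 63*44) = -3267*((35 - 33)**2 + 2772) = -3267*(2**2 + 2772) = -3267*(4 + 2772) = -3267*2776 = -9069192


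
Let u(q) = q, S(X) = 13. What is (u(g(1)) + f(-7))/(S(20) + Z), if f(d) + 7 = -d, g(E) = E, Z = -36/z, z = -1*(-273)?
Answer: 91/1171 ≈ 0.077711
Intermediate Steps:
z = 273
Z = -12/91 (Z = -36/273 = -36*1/273 = -12/91 ≈ -0.13187)
f(d) = -7 - d
(u(g(1)) + f(-7))/(S(20) + Z) = (1 + (-7 - 1*(-7)))/(13 - 12/91) = (1 + (-7 + 7))/(1171/91) = (1 + 0)*(91/1171) = 1*(91/1171) = 91/1171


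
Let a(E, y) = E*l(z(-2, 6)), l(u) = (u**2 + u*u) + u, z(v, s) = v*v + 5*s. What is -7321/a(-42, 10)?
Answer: 7321/98532 ≈ 0.074301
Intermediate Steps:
z(v, s) = v**2 + 5*s
l(u) = u + 2*u**2 (l(u) = (u**2 + u**2) + u = 2*u**2 + u = u + 2*u**2)
a(E, y) = 2346*E (a(E, y) = E*(((-2)**2 + 5*6)*(1 + 2*((-2)**2 + 5*6))) = E*((4 + 30)*(1 + 2*(4 + 30))) = E*(34*(1 + 2*34)) = E*(34*(1 + 68)) = E*(34*69) = E*2346 = 2346*E)
-7321/a(-42, 10) = -7321/(2346*(-42)) = -7321/(-98532) = -7321*(-1/98532) = 7321/98532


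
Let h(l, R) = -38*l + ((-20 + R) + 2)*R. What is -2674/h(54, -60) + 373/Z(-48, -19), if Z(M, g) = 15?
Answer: 156689/6570 ≈ 23.849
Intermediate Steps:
h(l, R) = -38*l + R*(-18 + R) (h(l, R) = -38*l + (-18 + R)*R = -38*l + R*(-18 + R))
-2674/h(54, -60) + 373/Z(-48, -19) = -2674/((-60)² - 38*54 - 18*(-60)) + 373/15 = -2674/(3600 - 2052 + 1080) + 373*(1/15) = -2674/2628 + 373/15 = -2674*1/2628 + 373/15 = -1337/1314 + 373/15 = 156689/6570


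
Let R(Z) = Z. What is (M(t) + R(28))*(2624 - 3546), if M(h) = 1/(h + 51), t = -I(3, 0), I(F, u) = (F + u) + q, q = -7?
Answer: -1420802/55 ≈ -25833.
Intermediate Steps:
I(F, u) = -7 + F + u (I(F, u) = (F + u) - 7 = -7 + F + u)
t = 4 (t = -(-7 + 3 + 0) = -1*(-4) = 4)
M(h) = 1/(51 + h)
(M(t) + R(28))*(2624 - 3546) = (1/(51 + 4) + 28)*(2624 - 3546) = (1/55 + 28)*(-922) = (1541/55)*(-922) = -1420802/55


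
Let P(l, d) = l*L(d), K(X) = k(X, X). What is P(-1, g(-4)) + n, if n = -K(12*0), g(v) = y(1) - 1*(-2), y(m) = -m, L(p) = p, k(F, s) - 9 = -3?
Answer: -7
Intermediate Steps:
k(F, s) = 6 (k(F, s) = 9 - 3 = 6)
K(X) = 6
g(v) = 1 (g(v) = -1*1 - 1*(-2) = -1 + 2 = 1)
P(l, d) = d*l (P(l, d) = l*d = d*l)
n = -6 (n = -1*6 = -6)
P(-1, g(-4)) + n = 1*(-1) - 6 = -1 - 6 = -7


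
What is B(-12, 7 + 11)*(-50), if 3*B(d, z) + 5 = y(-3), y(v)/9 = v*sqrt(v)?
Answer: 250/3 + 450*I*sqrt(3) ≈ 83.333 + 779.42*I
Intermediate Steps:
y(v) = 9*v**(3/2) (y(v) = 9*(v*sqrt(v)) = 9*v**(3/2))
B(d, z) = -5/3 - 9*I*sqrt(3) (B(d, z) = -5/3 + (9*(-3)**(3/2))/3 = -5/3 + (9*(-3*I*sqrt(3)))/3 = -5/3 + (-27*I*sqrt(3))/3 = -5/3 - 9*I*sqrt(3))
B(-12, 7 + 11)*(-50) = (-5/3 - 9*I*sqrt(3))*(-50) = 250/3 + 450*I*sqrt(3)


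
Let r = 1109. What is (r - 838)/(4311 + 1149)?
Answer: 271/5460 ≈ 0.049634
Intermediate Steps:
(r - 838)/(4311 + 1149) = (1109 - 838)/(4311 + 1149) = 271/5460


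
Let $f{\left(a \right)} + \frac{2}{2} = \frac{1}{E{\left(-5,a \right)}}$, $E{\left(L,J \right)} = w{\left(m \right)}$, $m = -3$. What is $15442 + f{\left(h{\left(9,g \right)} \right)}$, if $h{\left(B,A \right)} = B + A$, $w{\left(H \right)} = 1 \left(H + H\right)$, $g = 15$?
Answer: $\frac{92645}{6} \approx 15441.0$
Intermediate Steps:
$w{\left(H \right)} = 2 H$ ($w{\left(H \right)} = 1 \cdot 2 H = 2 H$)
$E{\left(L,J \right)} = -6$ ($E{\left(L,J \right)} = 2 \left(-3\right) = -6$)
$h{\left(B,A \right)} = A + B$
$f{\left(a \right)} = - \frac{7}{6}$ ($f{\left(a \right)} = -1 + \frac{1}{-6} = -1 - \frac{1}{6} = - \frac{7}{6}$)
$15442 + f{\left(h{\left(9,g \right)} \right)} = 15442 - \frac{7}{6} = \frac{92645}{6}$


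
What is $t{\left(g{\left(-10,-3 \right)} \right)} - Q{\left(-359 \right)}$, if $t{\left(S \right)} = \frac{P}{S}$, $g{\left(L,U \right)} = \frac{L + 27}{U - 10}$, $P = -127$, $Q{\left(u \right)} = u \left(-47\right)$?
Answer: $- \frac{285190}{17} \approx -16776.0$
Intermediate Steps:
$Q{\left(u \right)} = - 47 u$
$g{\left(L,U \right)} = \frac{27 + L}{-10 + U}$
$t{\left(S \right)} = - \frac{127}{S}$
$t{\left(g{\left(-10,-3 \right)} \right)} - Q{\left(-359 \right)} = - \frac{127}{\frac{1}{-10 - 3} \left(27 - 10\right)} - \left(-47\right) \left(-359\right) = - \frac{127}{\frac{1}{-13} \cdot 17} - 16873 = - \frac{127}{\left(- \frac{1}{13}\right) 17} - 16873 = - \frac{127}{- \frac{17}{13}} - 16873 = \left(-127\right) \left(- \frac{13}{17}\right) - 16873 = \frac{1651}{17} - 16873 = - \frac{285190}{17}$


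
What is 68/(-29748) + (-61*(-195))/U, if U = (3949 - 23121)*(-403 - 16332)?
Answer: -1073175005/477222502908 ≈ -0.0022488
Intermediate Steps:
U = 320843420 (U = -19172*(-16735) = 320843420)
68/(-29748) + (-61*(-195))/U = 68/(-29748) - 61*(-195)/320843420 = 68*(-1/29748) + 11895*(1/320843420) = -17/7437 + 2379/64168684 = -1073175005/477222502908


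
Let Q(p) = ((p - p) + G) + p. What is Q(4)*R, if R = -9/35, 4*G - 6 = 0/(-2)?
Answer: -99/70 ≈ -1.4143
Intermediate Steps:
G = 3/2 (G = 3/2 + (0/(-2))/4 = 3/2 + (0*(-1/2))/4 = 3/2 + (1/4)*0 = 3/2 + 0 = 3/2 ≈ 1.5000)
R = -9/35 (R = -9*1/35 = -9/35 ≈ -0.25714)
Q(p) = 3/2 + p (Q(p) = ((p - p) + 3/2) + p = (0 + 3/2) + p = 3/2 + p)
Q(4)*R = (3/2 + 4)*(-9/35) = (11/2)*(-9/35) = -99/70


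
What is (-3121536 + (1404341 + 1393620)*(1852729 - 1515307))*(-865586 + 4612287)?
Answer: 3537224726795455206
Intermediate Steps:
(-3121536 + (1404341 + 1393620)*(1852729 - 1515307))*(-865586 + 4612287) = (-3121536 + 2797961*337422)*3746701 = (-3121536 + 944093596542)*3746701 = 944090475006*3746701 = 3537224726795455206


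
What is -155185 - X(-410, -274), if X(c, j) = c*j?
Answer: -267525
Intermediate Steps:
-155185 - X(-410, -274) = -155185 - (-410)*(-274) = -155185 - 1*112340 = -155185 - 112340 = -267525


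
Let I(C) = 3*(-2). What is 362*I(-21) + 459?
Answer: -1713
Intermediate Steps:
I(C) = -6
362*I(-21) + 459 = 362*(-6) + 459 = -2172 + 459 = -1713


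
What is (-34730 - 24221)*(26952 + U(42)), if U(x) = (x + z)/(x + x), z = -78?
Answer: -11121754611/7 ≈ -1.5888e+9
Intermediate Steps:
U(x) = (-78 + x)/(2*x) (U(x) = (x - 78)/(x + x) = (-78 + x)/((2*x)) = (-78 + x)*(1/(2*x)) = (-78 + x)/(2*x))
(-34730 - 24221)*(26952 + U(42)) = (-34730 - 24221)*(26952 + (½)*(-78 + 42)/42) = -58951*(26952 + (½)*(1/42)*(-36)) = -58951*(26952 - 3/7) = -58951*188661/7 = -11121754611/7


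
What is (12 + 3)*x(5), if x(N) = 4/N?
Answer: 12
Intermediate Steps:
(12 + 3)*x(5) = (12 + 3)*(4/5) = 15*(4*(1/5)) = 15*(4/5) = 12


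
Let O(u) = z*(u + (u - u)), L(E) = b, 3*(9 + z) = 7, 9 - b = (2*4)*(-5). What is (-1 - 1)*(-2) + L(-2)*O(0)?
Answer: 4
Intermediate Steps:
b = 49 (b = 9 - 2*4*(-5) = 9 - 8*(-5) = 9 - 1*(-40) = 9 + 40 = 49)
z = -20/3 (z = -9 + (⅓)*7 = -9 + 7/3 = -20/3 ≈ -6.6667)
L(E) = 49
O(u) = -20*u/3 (O(u) = -20*(u + (u - u))/3 = -20*(u + 0)/3 = -20*u/3)
(-1 - 1)*(-2) + L(-2)*O(0) = (-1 - 1)*(-2) + 49*(-20/3*0) = -2*(-2) + 49*0 = 4 + 0 = 4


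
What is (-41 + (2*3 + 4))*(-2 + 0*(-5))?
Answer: 62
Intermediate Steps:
(-41 + (2*3 + 4))*(-2 + 0*(-5)) = (-41 + (6 + 4))*(-2 + 0) = (-41 + 10)*(-2) = -31*(-2) = 62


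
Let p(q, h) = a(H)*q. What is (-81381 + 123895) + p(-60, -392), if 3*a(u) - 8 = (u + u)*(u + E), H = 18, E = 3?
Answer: 27234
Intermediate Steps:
a(u) = 8/3 + 2*u*(3 + u)/3 (a(u) = 8/3 + ((u + u)*(u + 3))/3 = 8/3 + ((2*u)*(3 + u))/3 = 8/3 + (2*u*(3 + u))/3 = 8/3 + 2*u*(3 + u)/3)
p(q, h) = 764*q/3 (p(q, h) = (8/3 + 2*18 + (⅔)*18²)*q = (8/3 + 36 + (⅔)*324)*q = (8/3 + 36 + 216)*q = 764*q/3)
(-81381 + 123895) + p(-60, -392) = (-81381 + 123895) + (764/3)*(-60) = 42514 - 15280 = 27234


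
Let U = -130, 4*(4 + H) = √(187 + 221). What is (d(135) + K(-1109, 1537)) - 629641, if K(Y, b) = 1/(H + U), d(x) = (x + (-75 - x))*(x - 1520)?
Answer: -18854494794/35861 - √102/35861 ≈ -5.2577e+5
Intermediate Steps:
H = -4 + √102/2 (H = -4 + √(187 + 221)/4 = -4 + √408/4 = -4 + (2*√102)/4 = -4 + √102/2 ≈ 1.0498)
d(x) = 114000 - 75*x (d(x) = -75*(-1520 + x) = 114000 - 75*x)
K(Y, b) = 1/(-134 + √102/2) (K(Y, b) = 1/((-4 + √102/2) - 130) = 1/(-134 + √102/2))
(d(135) + K(-1109, 1537)) - 629641 = ((114000 - 75*135) + (-268/35861 - √102/35861)) - 629641 = ((114000 - 10125) + (-268/35861 - √102/35861)) - 629641 = (103875 + (-268/35861 - √102/35861)) - 629641 = (3725061107/35861 - √102/35861) - 629641 = -18854494794/35861 - √102/35861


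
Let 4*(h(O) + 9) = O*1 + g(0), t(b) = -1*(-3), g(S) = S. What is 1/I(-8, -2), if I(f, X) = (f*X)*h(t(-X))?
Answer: -1/132 ≈ -0.0075758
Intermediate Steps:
t(b) = 3
h(O) = -9 + O/4 (h(O) = -9 + (O*1 + 0)/4 = -9 + (O + 0)/4 = -9 + O/4)
I(f, X) = -33*X*f/4 (I(f, X) = (f*X)*(-9 + (1/4)*3) = (X*f)*(-9 + 3/4) = (X*f)*(-33/4) = -33*X*f/4)
1/I(-8, -2) = 1/(-33/4*(-2)*(-8)) = 1/(-132) = -1/132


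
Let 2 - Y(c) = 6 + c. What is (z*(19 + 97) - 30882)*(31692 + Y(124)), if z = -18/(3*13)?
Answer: -976449336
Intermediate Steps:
z = -6/13 (z = -18/39 = -18*1/39 = -6/13 ≈ -0.46154)
Y(c) = -4 - c (Y(c) = 2 - (6 + c) = 2 + (-6 - c) = -4 - c)
(z*(19 + 97) - 30882)*(31692 + Y(124)) = (-6*(19 + 97)/13 - 30882)*(31692 + (-4 - 1*124)) = (-6/13*116 - 30882)*(31692 + (-4 - 124)) = (-696/13 - 30882)*(31692 - 128) = -402162/13*31564 = -976449336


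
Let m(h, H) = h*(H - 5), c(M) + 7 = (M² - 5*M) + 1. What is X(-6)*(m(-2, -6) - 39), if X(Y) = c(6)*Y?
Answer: 0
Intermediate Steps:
c(M) = -6 + M² - 5*M (c(M) = -7 + ((M² - 5*M) + 1) = -7 + (1 + M² - 5*M) = -6 + M² - 5*M)
m(h, H) = h*(-5 + H)
X(Y) = 0 (X(Y) = (-6 + 6² - 5*6)*Y = (-6 + 36 - 30)*Y = 0*Y = 0)
X(-6)*(m(-2, -6) - 39) = 0*(-2*(-5 - 6) - 39) = 0*(-2*(-11) - 39) = 0*(22 - 39) = 0*(-17) = 0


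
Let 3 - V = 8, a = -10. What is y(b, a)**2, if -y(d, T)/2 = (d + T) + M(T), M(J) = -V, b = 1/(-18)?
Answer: 8281/81 ≈ 102.23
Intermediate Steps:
b = -1/18 ≈ -0.055556
V = -5 (V = 3 - 1*8 = 3 - 8 = -5)
M(J) = 5 (M(J) = -1*(-5) = 5)
y(d, T) = -10 - 2*T - 2*d (y(d, T) = -2*((d + T) + 5) = -2*((T + d) + 5) = -2*(5 + T + d) = -10 - 2*T - 2*d)
y(b, a)**2 = (-10 - 2*(-10) - 2*(-1/18))**2 = (-10 + 20 + 1/9)**2 = (91/9)**2 = 8281/81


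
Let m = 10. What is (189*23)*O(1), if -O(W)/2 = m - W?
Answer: -78246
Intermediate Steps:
O(W) = -20 + 2*W (O(W) = -2*(10 - W) = -20 + 2*W)
(189*23)*O(1) = (189*23)*(-20 + 2*1) = 4347*(-20 + 2) = 4347*(-18) = -78246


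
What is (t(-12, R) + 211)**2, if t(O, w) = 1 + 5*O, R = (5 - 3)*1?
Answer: 23104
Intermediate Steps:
R = 2 (R = 2*1 = 2)
(t(-12, R) + 211)**2 = ((1 + 5*(-12)) + 211)**2 = ((1 - 60) + 211)**2 = (-59 + 211)**2 = 152**2 = 23104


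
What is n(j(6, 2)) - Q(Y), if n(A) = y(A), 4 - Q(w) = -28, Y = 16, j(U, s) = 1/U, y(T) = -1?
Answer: -33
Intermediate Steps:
Q(w) = 32 (Q(w) = 4 - 1*(-28) = 4 + 28 = 32)
n(A) = -1
n(j(6, 2)) - Q(Y) = -1 - 1*32 = -1 - 32 = -33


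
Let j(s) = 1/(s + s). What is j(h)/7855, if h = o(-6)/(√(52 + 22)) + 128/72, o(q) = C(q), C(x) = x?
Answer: 1332/31474985 + 243*√74/125899940 ≈ 5.8923e-5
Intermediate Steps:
o(q) = q
h = 16/9 - 3*√74/37 (h = -6/√(52 + 22) + 128/72 = -6*√74/74 + 128*(1/72) = -3*√74/37 + 16/9 = 16/9 - 3*√74/37 ≈ 1.0803)
j(s) = 1/(2*s)
j(h)/7855 = (1/(2*(16/9 - 3*√74/37)))/7855 = (1/(2*(16/9 - 3*√74/37)))*(1/7855) = 1/(15710*(16/9 - 3*√74/37))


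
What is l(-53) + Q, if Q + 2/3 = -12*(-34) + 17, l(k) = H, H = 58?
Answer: 1447/3 ≈ 482.33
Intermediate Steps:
l(k) = 58
Q = 1273/3 (Q = -⅔ + (-12*(-34) + 17) = -⅔ + (408 + 17) = -⅔ + 425 = 1273/3 ≈ 424.33)
l(-53) + Q = 58 + 1273/3 = 1447/3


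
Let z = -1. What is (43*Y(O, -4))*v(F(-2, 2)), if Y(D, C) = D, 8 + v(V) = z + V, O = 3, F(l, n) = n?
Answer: -903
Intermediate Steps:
v(V) = -9 + V (v(V) = -8 + (-1 + V) = -9 + V)
(43*Y(O, -4))*v(F(-2, 2)) = (43*3)*(-9 + 2) = 129*(-7) = -903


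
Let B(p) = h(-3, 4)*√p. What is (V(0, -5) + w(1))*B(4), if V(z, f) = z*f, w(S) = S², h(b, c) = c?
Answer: 8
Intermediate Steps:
B(p) = 4*√p
V(z, f) = f*z
(V(0, -5) + w(1))*B(4) = (-5*0 + 1²)*(4*√4) = (0 + 1)*(4*2) = 1*8 = 8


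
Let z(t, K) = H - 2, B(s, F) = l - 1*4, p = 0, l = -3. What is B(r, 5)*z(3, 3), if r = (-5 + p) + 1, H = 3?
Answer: -7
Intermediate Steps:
r = -4 (r = (-5 + 0) + 1 = -5 + 1 = -4)
B(s, F) = -7 (B(s, F) = -3 - 1*4 = -3 - 4 = -7)
z(t, K) = 1 (z(t, K) = 3 - 2 = 1)
B(r, 5)*z(3, 3) = -7*1 = -7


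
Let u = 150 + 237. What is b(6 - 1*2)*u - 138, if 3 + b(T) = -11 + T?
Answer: -4008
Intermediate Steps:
u = 387
b(T) = -14 + T (b(T) = -3 + (-11 + T) = -14 + T)
b(6 - 1*2)*u - 138 = (-14 + (6 - 1*2))*387 - 138 = (-14 + (6 - 2))*387 - 138 = (-14 + 4)*387 - 138 = -10*387 - 138 = -3870 - 138 = -4008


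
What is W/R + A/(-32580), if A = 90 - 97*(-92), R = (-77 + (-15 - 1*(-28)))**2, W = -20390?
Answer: -87653443/16680960 ≈ -5.2547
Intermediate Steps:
R = 4096 (R = (-77 + (-15 + 28))**2 = (-77 + 13)**2 = (-64)**2 = 4096)
A = 9014 (A = 90 + 8924 = 9014)
W/R + A/(-32580) = -20390/4096 + 9014/(-32580) = -20390*1/4096 + 9014*(-1/32580) = -10195/2048 - 4507/16290 = -87653443/16680960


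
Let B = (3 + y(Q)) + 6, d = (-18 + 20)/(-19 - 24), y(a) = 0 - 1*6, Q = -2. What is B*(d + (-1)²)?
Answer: 123/43 ≈ 2.8605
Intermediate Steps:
y(a) = -6 (y(a) = 0 - 6 = -6)
d = -2/43 (d = 2/(-43) = 2*(-1/43) = -2/43 ≈ -0.046512)
B = 3 (B = (3 - 6) + 6 = -3 + 6 = 3)
B*(d + (-1)²) = 3*(-2/43 + (-1)²) = 3*(-2/43 + 1) = 3*(41/43) = 123/43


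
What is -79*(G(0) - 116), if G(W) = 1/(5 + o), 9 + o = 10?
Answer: 54905/6 ≈ 9150.8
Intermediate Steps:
o = 1 (o = -9 + 10 = 1)
G(W) = ⅙ (G(W) = 1/(5 + 1) = 1/6 = ⅙)
-79*(G(0) - 116) = -79*(⅙ - 116) = -79*(-695/6) = 54905/6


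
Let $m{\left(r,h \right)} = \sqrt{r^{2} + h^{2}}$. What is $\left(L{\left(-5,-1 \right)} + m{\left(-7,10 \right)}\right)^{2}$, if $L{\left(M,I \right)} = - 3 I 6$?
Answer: $\left(18 + \sqrt{149}\right)^{2} \approx 912.44$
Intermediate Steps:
$m{\left(r,h \right)} = \sqrt{h^{2} + r^{2}}$
$L{\left(M,I \right)} = - 18 I$
$\left(L{\left(-5,-1 \right)} + m{\left(-7,10 \right)}\right)^{2} = \left(\left(-18\right) \left(-1\right) + \sqrt{10^{2} + \left(-7\right)^{2}}\right)^{2} = \left(18 + \sqrt{100 + 49}\right)^{2} = \left(18 + \sqrt{149}\right)^{2}$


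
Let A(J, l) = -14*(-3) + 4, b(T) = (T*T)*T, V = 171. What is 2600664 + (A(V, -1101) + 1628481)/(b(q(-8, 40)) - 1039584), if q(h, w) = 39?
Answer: 2549338267433/980265 ≈ 2.6007e+6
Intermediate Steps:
b(T) = T³ (b(T) = T²*T = T³)
A(J, l) = 46 (A(J, l) = 42 + 4 = 46)
2600664 + (A(V, -1101) + 1628481)/(b(q(-8, 40)) - 1039584) = 2600664 + (46 + 1628481)/(39³ - 1039584) = 2600664 + 1628527/(59319 - 1039584) = 2600664 + 1628527/(-980265) = 2600664 + 1628527*(-1/980265) = 2600664 - 1628527/980265 = 2549338267433/980265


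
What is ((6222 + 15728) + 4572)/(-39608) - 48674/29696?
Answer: -169717319/73512448 ≈ -2.3087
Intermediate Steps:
((6222 + 15728) + 4572)/(-39608) - 48674/29696 = (21950 + 4572)*(-1/39608) - 48674*1/29696 = 26522*(-1/39608) - 24337/14848 = -13261/19804 - 24337/14848 = -169717319/73512448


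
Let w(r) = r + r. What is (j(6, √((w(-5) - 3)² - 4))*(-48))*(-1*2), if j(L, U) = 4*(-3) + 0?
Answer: -1152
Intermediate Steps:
w(r) = 2*r
j(L, U) = -12 (j(L, U) = -12 + 0 = -12)
(j(6, √((w(-5) - 3)² - 4))*(-48))*(-1*2) = (-12*(-48))*(-1*2) = 576*(-2) = -1152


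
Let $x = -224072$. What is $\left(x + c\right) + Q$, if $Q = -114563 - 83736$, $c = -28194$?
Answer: $-450565$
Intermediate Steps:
$Q = -198299$ ($Q = -114563 - 83736 = -198299$)
$\left(x + c\right) + Q = \left(-224072 - 28194\right) - 198299 = -252266 - 198299 = -450565$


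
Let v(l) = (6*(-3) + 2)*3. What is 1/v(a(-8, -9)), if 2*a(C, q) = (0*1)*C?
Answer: -1/48 ≈ -0.020833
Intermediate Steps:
a(C, q) = 0 (a(C, q) = ((0*1)*C)/2 = (0*C)/2 = (1/2)*0 = 0)
v(l) = -48 (v(l) = (-18 + 2)*3 = -16*3 = -48)
1/v(a(-8, -9)) = 1/(-48) = -1/48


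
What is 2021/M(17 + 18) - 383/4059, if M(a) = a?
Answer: 8189834/142065 ≈ 57.648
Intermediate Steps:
2021/M(17 + 18) - 383/4059 = 2021/(17 + 18) - 383/4059 = 2021/35 - 383*1/4059 = 2021*(1/35) - 383/4059 = 2021/35 - 383/4059 = 8189834/142065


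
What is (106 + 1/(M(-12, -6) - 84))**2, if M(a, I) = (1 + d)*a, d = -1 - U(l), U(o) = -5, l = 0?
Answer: 232959169/20736 ≈ 11235.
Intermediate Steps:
d = 4 (d = -1 - 1*(-5) = -1 + 5 = 4)
M(a, I) = 5*a (M(a, I) = (1 + 4)*a = 5*a)
(106 + 1/(M(-12, -6) - 84))**2 = (106 + 1/(5*(-12) - 84))**2 = (106 + 1/(-60 - 84))**2 = (106 + 1/(-144))**2 = (106 - 1/144)**2 = (15263/144)**2 = 232959169/20736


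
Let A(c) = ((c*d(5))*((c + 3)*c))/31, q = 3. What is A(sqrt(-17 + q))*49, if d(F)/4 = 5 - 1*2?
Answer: -24696/31 - 8232*I*sqrt(14)/31 ≈ -796.65 - 993.59*I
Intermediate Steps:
d(F) = 12 (d(F) = 4*(5 - 1*2) = 4*(5 - 2) = 4*3 = 12)
A(c) = 12*c**2*(3 + c)/31 (A(c) = ((c*12)*((c + 3)*c))/31 = ((12*c)*((3 + c)*c))*(1/31) = ((12*c)*(c*(3 + c)))*(1/31) = (12*c**2*(3 + c))*(1/31) = 12*c**2*(3 + c)/31)
A(sqrt(-17 + q))*49 = (12*(sqrt(-17 + 3))**2*(3 + sqrt(-17 + 3))/31)*49 = (12*(sqrt(-14))**2*(3 + sqrt(-14))/31)*49 = (12*(I*sqrt(14))**2*(3 + I*sqrt(14))/31)*49 = ((12/31)*(-14)*(3 + I*sqrt(14)))*49 = (-504/31 - 168*I*sqrt(14)/31)*49 = -24696/31 - 8232*I*sqrt(14)/31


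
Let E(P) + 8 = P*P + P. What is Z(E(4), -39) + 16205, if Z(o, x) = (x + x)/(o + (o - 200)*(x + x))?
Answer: 39637417/2446 ≈ 16205.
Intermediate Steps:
E(P) = -8 + P + P² (E(P) = -8 + (P*P + P) = -8 + (P² + P) = -8 + (P + P²) = -8 + P + P²)
Z(o, x) = 2*x/(o + 2*x*(-200 + o)) (Z(o, x) = (2*x)/(o + (-200 + o)*(2*x)) = (2*x)/(o + 2*x*(-200 + o)) = 2*x/(o + 2*x*(-200 + o)))
Z(E(4), -39) + 16205 = 2*(-39)/((-8 + 4 + 4²) - 400*(-39) + 2*(-8 + 4 + 4²)*(-39)) + 16205 = 2*(-39)/((-8 + 4 + 16) + 15600 + 2*(-8 + 4 + 16)*(-39)) + 16205 = 2*(-39)/(12 + 15600 + 2*12*(-39)) + 16205 = 2*(-39)/(12 + 15600 - 936) + 16205 = 2*(-39)/14676 + 16205 = 2*(-39)*(1/14676) + 16205 = -13/2446 + 16205 = 39637417/2446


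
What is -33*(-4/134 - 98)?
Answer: 216744/67 ≈ 3235.0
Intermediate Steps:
-33*(-4/134 - 98) = -33*(-4*1/134 - 98) = -33*(-2/67 - 98) = -33*(-6568/67) = 216744/67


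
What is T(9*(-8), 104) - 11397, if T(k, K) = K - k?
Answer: -11221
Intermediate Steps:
T(9*(-8), 104) - 11397 = (104 - 9*(-8)) - 11397 = (104 - 1*(-72)) - 11397 = (104 + 72) - 11397 = 176 - 11397 = -11221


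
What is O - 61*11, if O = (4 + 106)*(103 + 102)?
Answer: 21879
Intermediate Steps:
O = 22550 (O = 110*205 = 22550)
O - 61*11 = 22550 - 61*11 = 22550 - 671 = 21879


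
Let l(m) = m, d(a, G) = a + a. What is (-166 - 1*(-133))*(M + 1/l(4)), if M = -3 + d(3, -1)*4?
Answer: -2805/4 ≈ -701.25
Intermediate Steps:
d(a, G) = 2*a
M = 21 (M = -3 + (2*3)*4 = -3 + 6*4 = -3 + 24 = 21)
(-166 - 1*(-133))*(M + 1/l(4)) = (-166 - 1*(-133))*(21 + 1/4) = (-166 + 133)*(21 + ¼) = -33*85/4 = -2805/4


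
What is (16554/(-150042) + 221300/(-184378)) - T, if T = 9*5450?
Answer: -113081435717151/2305370323 ≈ -49051.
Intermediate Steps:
T = 49050
(16554/(-150042) + 221300/(-184378)) - T = (16554/(-150042) + 221300/(-184378)) - 1*49050 = (16554*(-1/150042) + 221300*(-1/184378)) - 49050 = (-2759/25007 - 110650/92189) - 49050 = -3021374001/2305370323 - 49050 = -113081435717151/2305370323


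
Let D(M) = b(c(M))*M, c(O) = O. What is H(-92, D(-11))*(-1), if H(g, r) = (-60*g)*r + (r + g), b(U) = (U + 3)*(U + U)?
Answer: 10688748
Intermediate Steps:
b(U) = 2*U*(3 + U) (b(U) = (3 + U)*(2*U) = 2*U*(3 + U))
D(M) = 2*M**2*(3 + M) (D(M) = (2*M*(3 + M))*M = 2*M**2*(3 + M))
H(g, r) = g + r - 60*g*r (H(g, r) = -60*g*r + (g + r) = g + r - 60*g*r)
H(-92, D(-11))*(-1) = (-92 + 2*(-11)**2*(3 - 11) - 60*(-92)*2*(-11)**2*(3 - 11))*(-1) = (-92 + 2*121*(-8) - 60*(-92)*2*121*(-8))*(-1) = (-92 - 1936 - 60*(-92)*(-1936))*(-1) = (-92 - 1936 - 10686720)*(-1) = -10688748*(-1) = 10688748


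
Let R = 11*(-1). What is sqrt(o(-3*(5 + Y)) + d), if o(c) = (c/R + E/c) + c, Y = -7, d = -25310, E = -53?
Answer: I*sqrt(110265078)/66 ≈ 159.1*I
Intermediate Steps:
R = -11
o(c) = -53/c + 10*c/11 (o(c) = (c/(-11) - 53/c) + c = (c*(-1/11) - 53/c) + c = (-c/11 - 53/c) + c = (-53/c - c/11) + c = -53/c + 10*c/11)
sqrt(o(-3*(5 + Y)) + d) = sqrt((-53*(-1/(3*(5 - 7))) + 10*(-3*(5 - 7))/11) - 25310) = sqrt((-53/((-3*(-2))) + 10*(-3*(-2))/11) - 25310) = sqrt((-53/6 + (10/11)*6) - 25310) = sqrt((-53*1/6 + 60/11) - 25310) = sqrt((-53/6 + 60/11) - 25310) = sqrt(-223/66 - 25310) = sqrt(-1670683/66) = I*sqrt(110265078)/66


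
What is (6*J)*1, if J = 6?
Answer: 36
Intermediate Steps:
(6*J)*1 = (6*6)*1 = 36*1 = 36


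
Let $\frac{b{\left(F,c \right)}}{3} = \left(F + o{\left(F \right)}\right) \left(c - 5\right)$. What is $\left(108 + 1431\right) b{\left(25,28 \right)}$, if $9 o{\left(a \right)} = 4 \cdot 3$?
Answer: $2796363$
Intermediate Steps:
$o{\left(a \right)} = \frac{4}{3}$ ($o{\left(a \right)} = \frac{4 \cdot 3}{9} = \frac{1}{9} \cdot 12 = \frac{4}{3}$)
$b{\left(F,c \right)} = 3 \left(-5 + c\right) \left(\frac{4}{3} + F\right)$ ($b{\left(F,c \right)} = 3 \left(F + \frac{4}{3}\right) \left(c - 5\right) = 3 \left(\frac{4}{3} + F\right) \left(c - 5\right) = 3 \left(\frac{4}{3} + F\right) \left(-5 + c\right) = 3 \left(-5 + c\right) \left(\frac{4}{3} + F\right)$)
$\left(108 + 1431\right) b{\left(25,28 \right)} = \left(108 + 1431\right) \left(-20 - 375 + 4 \cdot 28 + 3 \cdot 25 \cdot 28\right) = 1539 \left(-20 - 375 + 112 + 2100\right) = 1539 \cdot 1817 = 2796363$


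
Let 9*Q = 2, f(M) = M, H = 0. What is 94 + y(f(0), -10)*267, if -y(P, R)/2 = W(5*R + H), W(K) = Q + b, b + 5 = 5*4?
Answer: -24104/3 ≈ -8034.7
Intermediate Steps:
b = 15 (b = -5 + 5*4 = -5 + 20 = 15)
Q = 2/9 (Q = (⅑)*2 = 2/9 ≈ 0.22222)
W(K) = 137/9 (W(K) = 2/9 + 15 = 137/9)
y(P, R) = -274/9 (y(P, R) = -2*137/9 = -274/9)
94 + y(f(0), -10)*267 = 94 - 274/9*267 = 94 - 24386/3 = -24104/3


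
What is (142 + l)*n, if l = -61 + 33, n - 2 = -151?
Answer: -16986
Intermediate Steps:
n = -149 (n = 2 - 151 = -149)
l = -28
(142 + l)*n = (142 - 28)*(-149) = 114*(-149) = -16986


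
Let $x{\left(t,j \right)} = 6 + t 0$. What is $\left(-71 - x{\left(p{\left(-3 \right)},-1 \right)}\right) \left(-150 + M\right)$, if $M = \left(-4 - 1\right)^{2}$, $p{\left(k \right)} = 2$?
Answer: $9625$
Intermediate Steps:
$x{\left(t,j \right)} = 6$ ($x{\left(t,j \right)} = 6 + 0 = 6$)
$M = 25$ ($M = \left(-5\right)^{2} = 25$)
$\left(-71 - x{\left(p{\left(-3 \right)},-1 \right)}\right) \left(-150 + M\right) = \left(-71 - 6\right) \left(-150 + 25\right) = \left(-71 - 6\right) \left(-125\right) = \left(-77\right) \left(-125\right) = 9625$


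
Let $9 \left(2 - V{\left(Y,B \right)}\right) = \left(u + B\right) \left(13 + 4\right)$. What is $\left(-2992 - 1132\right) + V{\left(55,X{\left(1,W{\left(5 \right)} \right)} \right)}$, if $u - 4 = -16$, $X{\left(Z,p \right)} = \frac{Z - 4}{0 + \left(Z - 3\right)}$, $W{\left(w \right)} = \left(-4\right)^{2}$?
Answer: $- \frac{24613}{6} \approx -4102.2$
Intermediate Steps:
$W{\left(w \right)} = 16$
$X{\left(Z,p \right)} = \frac{-4 + Z}{-3 + Z}$ ($X{\left(Z,p \right)} = \frac{-4 + Z}{0 + \left(-3 + Z\right)} = \frac{-4 + Z}{-3 + Z}$)
$u = -12$ ($u = 4 - 16 = -12$)
$V{\left(Y,B \right)} = \frac{74}{3} - \frac{17 B}{9}$ ($V{\left(Y,B \right)} = 2 - \frac{\left(-12 + B\right) \left(13 + 4\right)}{9} = 2 - \frac{\left(-12 + B\right) 17}{9} = 2 - \frac{-204 + 17 B}{9} = 2 - \left(- \frac{68}{3} + \frac{17 B}{9}\right) = \frac{74}{3} - \frac{17 B}{9}$)
$\left(-2992 - 1132\right) + V{\left(55,X{\left(1,W{\left(5 \right)} \right)} \right)} = \left(-2992 - 1132\right) + \left(\frac{74}{3} - \frac{17 \frac{-4 + 1}{-3 + 1}}{9}\right) = -4124 + \left(\frac{74}{3} - \frac{17 \frac{1}{-2} \left(-3\right)}{9}\right) = -4124 + \left(\frac{74}{3} - \frac{17 \left(\left(- \frac{1}{2}\right) \left(-3\right)\right)}{9}\right) = -4124 + \left(\frac{74}{3} - \frac{17}{6}\right) = -4124 + \frac{131}{6} = - \frac{24613}{6}$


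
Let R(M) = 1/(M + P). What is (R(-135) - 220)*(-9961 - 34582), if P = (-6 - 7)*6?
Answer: 2087329523/213 ≈ 9.7997e+6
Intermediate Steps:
P = -78 (P = -13*6 = -78)
R(M) = 1/(-78 + M) (R(M) = 1/(M - 78) = 1/(-78 + M))
(R(-135) - 220)*(-9961 - 34582) = (1/(-78 - 135) - 220)*(-9961 - 34582) = (1/(-213) - 220)*(-44543) = (-1/213 - 220)*(-44543) = -46861/213*(-44543) = 2087329523/213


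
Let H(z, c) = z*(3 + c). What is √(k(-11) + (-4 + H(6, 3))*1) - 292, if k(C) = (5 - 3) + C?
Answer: -292 + √23 ≈ -287.20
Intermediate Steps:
k(C) = 2 + C
√(k(-11) + (-4 + H(6, 3))*1) - 292 = √((2 - 11) + (-4 + 6*(3 + 3))*1) - 292 = √(-9 + (-4 + 6*6)*1) - 292 = √(-9 + (-4 + 36)*1) - 292 = √(-9 + 32*1) - 292 = √(-9 + 32) - 292 = √23 - 292 = -292 + √23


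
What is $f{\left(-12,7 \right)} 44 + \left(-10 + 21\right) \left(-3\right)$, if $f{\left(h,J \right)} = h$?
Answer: $-561$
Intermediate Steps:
$f{\left(-12,7 \right)} 44 + \left(-10 + 21\right) \left(-3\right) = \left(-12\right) 44 + \left(-10 + 21\right) \left(-3\right) = -528 + 11 \left(-3\right) = -528 - 33 = -561$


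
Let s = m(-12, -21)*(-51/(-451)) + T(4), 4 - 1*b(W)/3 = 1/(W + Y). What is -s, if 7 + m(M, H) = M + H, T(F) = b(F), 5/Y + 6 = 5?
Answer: -4725/451 ≈ -10.477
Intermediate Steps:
Y = -5 (Y = 5/(-6 + 5) = 5/(-1) = 5*(-1) = -5)
b(W) = 12 - 3/(-5 + W) (b(W) = 12 - 3/(W - 5) = 12 - 3/(-5 + W))
T(F) = 3*(-21 + 4*F)/(-5 + F)
m(M, H) = -7 + H + M (m(M, H) = -7 + (M + H) = -7 + (H + M) = -7 + H + M)
s = 4725/451 (s = (-7 - 21 - 12)*(-51/(-451)) + 3*(-21 + 4*4)/(-5 + 4) = -(-2040)*(-1)/451 + 3*(-21 + 16)/(-1) = -40*51/451 + 3*(-1)*(-5) = -2040/451 + 15 = 4725/451 ≈ 10.477)
-s = -1*4725/451 = -4725/451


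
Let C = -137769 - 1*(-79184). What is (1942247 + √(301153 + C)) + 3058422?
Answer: 5000669 + 6*√6738 ≈ 5.0012e+6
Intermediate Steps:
C = -58585 (C = -137769 + 79184 = -58585)
(1942247 + √(301153 + C)) + 3058422 = (1942247 + √(301153 - 58585)) + 3058422 = (1942247 + √242568) + 3058422 = (1942247 + 6*√6738) + 3058422 = 5000669 + 6*√6738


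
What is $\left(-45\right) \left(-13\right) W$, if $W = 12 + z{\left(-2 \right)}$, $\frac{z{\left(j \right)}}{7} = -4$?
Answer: $-9360$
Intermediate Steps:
$z{\left(j \right)} = -28$ ($z{\left(j \right)} = 7 \left(-4\right) = -28$)
$W = -16$ ($W = 12 - 28 = -16$)
$\left(-45\right) \left(-13\right) W = \left(-45\right) \left(-13\right) \left(-16\right) = 585 \left(-16\right) = -9360$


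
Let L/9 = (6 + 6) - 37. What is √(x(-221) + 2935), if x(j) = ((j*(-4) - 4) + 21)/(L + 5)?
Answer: 37*√25905/110 ≈ 54.138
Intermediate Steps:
L = -225 (L = 9*((6 + 6) - 37) = 9*(12 - 37) = 9*(-25) = -225)
x(j) = -17/220 + j/55 (x(j) = ((j*(-4) - 4) + 21)/(-225 + 5) = ((-4*j - 4) + 21)/(-220) = ((-4 - 4*j) + 21)*(-1/220) = (17 - 4*j)*(-1/220) = -17/220 + j/55)
√(x(-221) + 2935) = √((-17/220 + (1/55)*(-221)) + 2935) = √((-17/220 - 221/55) + 2935) = √(-901/220 + 2935) = √(644799/220) = 37*√25905/110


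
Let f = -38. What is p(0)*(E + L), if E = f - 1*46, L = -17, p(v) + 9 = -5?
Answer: 1414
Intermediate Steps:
p(v) = -14 (p(v) = -9 - 5 = -14)
E = -84 (E = -38 - 1*46 = -38 - 46 = -84)
p(0)*(E + L) = -14*(-84 - 17) = -14*(-101) = 1414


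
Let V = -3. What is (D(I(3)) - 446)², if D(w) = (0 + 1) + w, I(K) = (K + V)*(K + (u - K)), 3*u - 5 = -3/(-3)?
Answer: 198025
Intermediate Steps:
u = 2 (u = 5/3 + (-3/(-3))/3 = 5/3 + (-3*(-⅓))/3 = 5/3 + (⅓)*1 = 5/3 + ⅓ = 2)
I(K) = -6 + 2*K (I(K) = (K - 3)*(K + (2 - K)) = (-3 + K)*2 = -6 + 2*K)
D(w) = 1 + w
(D(I(3)) - 446)² = ((1 + (-6 + 2*3)) - 446)² = ((1 + (-6 + 6)) - 446)² = ((1 + 0) - 446)² = (1 - 446)² = (-445)² = 198025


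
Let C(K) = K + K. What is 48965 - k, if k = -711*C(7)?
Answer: 58919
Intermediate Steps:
C(K) = 2*K
k = -9954 (k = -1422*7 = -711*14 = -9954)
48965 - k = 48965 - 1*(-9954) = 48965 + 9954 = 58919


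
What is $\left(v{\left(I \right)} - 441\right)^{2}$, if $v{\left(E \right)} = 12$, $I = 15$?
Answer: $184041$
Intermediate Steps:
$\left(v{\left(I \right)} - 441\right)^{2} = \left(12 - 441\right)^{2} = \left(-429\right)^{2} = 184041$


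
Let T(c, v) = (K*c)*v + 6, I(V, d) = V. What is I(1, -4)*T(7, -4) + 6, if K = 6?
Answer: -156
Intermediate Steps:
T(c, v) = 6 + 6*c*v (T(c, v) = (6*c)*v + 6 = 6*c*v + 6 = 6 + 6*c*v)
I(1, -4)*T(7, -4) + 6 = 1*(6 + 6*7*(-4)) + 6 = 1*(6 - 168) + 6 = 1*(-162) + 6 = -162 + 6 = -156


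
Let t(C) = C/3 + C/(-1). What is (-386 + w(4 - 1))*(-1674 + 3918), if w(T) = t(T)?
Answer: -870672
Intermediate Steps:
t(C) = -2*C/3 (t(C) = C*(1/3) + C*(-1) = C/3 - C = -2*C/3)
w(T) = -2*T/3
(-386 + w(4 - 1))*(-1674 + 3918) = (-386 - 2*(4 - 1)/3)*(-1674 + 3918) = (-386 - 2/3*3)*2244 = (-386 - 2)*2244 = -388*2244 = -870672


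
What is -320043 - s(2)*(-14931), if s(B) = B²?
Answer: -260319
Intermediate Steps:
-320043 - s(2)*(-14931) = -320043 - 2²*(-14931) = -320043 - 4*(-14931) = -320043 - 1*(-59724) = -320043 + 59724 = -260319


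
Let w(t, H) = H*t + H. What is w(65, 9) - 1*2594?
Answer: -2000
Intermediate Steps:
w(t, H) = H + H*t
w(65, 9) - 1*2594 = 9*(1 + 65) - 1*2594 = 9*66 - 2594 = 594 - 2594 = -2000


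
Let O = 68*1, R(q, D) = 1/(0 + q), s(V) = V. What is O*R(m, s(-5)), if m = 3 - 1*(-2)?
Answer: 68/5 ≈ 13.600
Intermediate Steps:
m = 5 (m = 3 + 2 = 5)
R(q, D) = 1/q
O = 68
O*R(m, s(-5)) = 68/5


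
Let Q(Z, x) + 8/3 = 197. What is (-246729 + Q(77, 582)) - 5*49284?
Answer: -1478864/3 ≈ -4.9295e+5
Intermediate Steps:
Q(Z, x) = 583/3 (Q(Z, x) = -8/3 + 197 = 583/3)
(-246729 + Q(77, 582)) - 5*49284 = (-246729 + 583/3) - 5*49284 = -739604/3 - 246420 = -1478864/3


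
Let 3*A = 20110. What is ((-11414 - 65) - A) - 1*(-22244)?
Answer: 12185/3 ≈ 4061.7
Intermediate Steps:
A = 20110/3 (A = (⅓)*20110 = 20110/3 ≈ 6703.3)
((-11414 - 65) - A) - 1*(-22244) = ((-11414 - 65) - 1*20110/3) - 1*(-22244) = (-11479 - 20110/3) + 22244 = -54547/3 + 22244 = 12185/3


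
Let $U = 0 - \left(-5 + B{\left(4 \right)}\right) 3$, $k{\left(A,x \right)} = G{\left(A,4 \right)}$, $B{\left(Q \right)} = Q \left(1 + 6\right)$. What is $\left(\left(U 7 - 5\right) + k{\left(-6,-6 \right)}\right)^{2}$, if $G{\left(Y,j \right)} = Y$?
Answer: $244036$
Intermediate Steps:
$B{\left(Q \right)} = 7 Q$ ($B{\left(Q \right)} = Q 7 = 7 Q$)
$k{\left(A,x \right)} = A$
$U = -69$ ($U = 0 - \left(-5 + 7 \cdot 4\right) 3 = 0 - \left(-5 + 28\right) 3 = 0 - 23 \cdot 3 = 0 - 69 = -69$)
$\left(\left(U 7 - 5\right) + k{\left(-6,-6 \right)}\right)^{2} = \left(\left(\left(-69\right) 7 - 5\right) - 6\right)^{2} = \left(\left(-483 - 5\right) - 6\right)^{2} = \left(-488 - 6\right)^{2} = \left(-494\right)^{2} = 244036$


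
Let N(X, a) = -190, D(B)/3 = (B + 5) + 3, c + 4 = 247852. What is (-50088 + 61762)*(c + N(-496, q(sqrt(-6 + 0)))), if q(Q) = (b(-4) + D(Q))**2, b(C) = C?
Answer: 2891159492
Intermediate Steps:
c = 247848 (c = -4 + 247852 = 247848)
D(B) = 24 + 3*B (D(B) = 3*((B + 5) + 3) = 3*((5 + B) + 3) = 3*(8 + B) = 24 + 3*B)
q(Q) = (20 + 3*Q)**2 (q(Q) = (-4 + (24 + 3*Q))**2 = (20 + 3*Q)**2)
(-50088 + 61762)*(c + N(-496, q(sqrt(-6 + 0)))) = (-50088 + 61762)*(247848 - 190) = 11674*247658 = 2891159492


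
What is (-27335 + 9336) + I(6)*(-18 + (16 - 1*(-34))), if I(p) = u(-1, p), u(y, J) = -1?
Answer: -18031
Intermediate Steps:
I(p) = -1
(-27335 + 9336) + I(6)*(-18 + (16 - 1*(-34))) = (-27335 + 9336) - (-18 + (16 - 1*(-34))) = -17999 - (-18 + (16 + 34)) = -17999 - (-18 + 50) = -17999 - 1*32 = -17999 - 32 = -18031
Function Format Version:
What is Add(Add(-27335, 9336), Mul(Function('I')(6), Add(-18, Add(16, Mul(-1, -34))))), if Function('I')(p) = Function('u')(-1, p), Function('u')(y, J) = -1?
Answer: -18031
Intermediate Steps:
Function('I')(p) = -1
Add(Add(-27335, 9336), Mul(Function('I')(6), Add(-18, Add(16, Mul(-1, -34))))) = Add(Add(-27335, 9336), Mul(-1, Add(-18, Add(16, Mul(-1, -34))))) = Add(-17999, Mul(-1, Add(-18, Add(16, 34)))) = Add(-17999, Mul(-1, Add(-18, 50))) = Add(-17999, Mul(-1, 32)) = Add(-17999, -32) = -18031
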